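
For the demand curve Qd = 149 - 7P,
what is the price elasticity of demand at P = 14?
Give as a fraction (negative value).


dQ/dP = -7
At P = 14: Q = 149 - 7*14 = 51
E = (dQ/dP)(P/Q) = (-7)(14/51) = -98/51

-98/51


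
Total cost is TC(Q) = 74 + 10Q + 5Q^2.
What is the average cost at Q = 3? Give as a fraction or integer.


TC(3) = 74 + 10*3 + 5*3^2
TC(3) = 74 + 30 + 45 = 149
AC = TC/Q = 149/3 = 149/3

149/3


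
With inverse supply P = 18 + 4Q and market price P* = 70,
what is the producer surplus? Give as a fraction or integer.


Minimum supply price (at Q=0): P_min = 18
Quantity supplied at P* = 70:
Q* = (70 - 18)/4 = 13
PS = (1/2) * Q* * (P* - P_min)
PS = (1/2) * 13 * (70 - 18)
PS = (1/2) * 13 * 52 = 338

338


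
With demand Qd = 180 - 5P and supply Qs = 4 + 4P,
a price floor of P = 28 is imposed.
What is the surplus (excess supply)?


At P = 28:
Qd = 180 - 5*28 = 40
Qs = 4 + 4*28 = 116
Surplus = Qs - Qd = 116 - 40 = 76

76


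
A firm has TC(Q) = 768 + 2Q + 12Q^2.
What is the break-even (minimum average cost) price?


AC(Q) = 768/Q + 2 + 12Q
To minimize: dAC/dQ = -768/Q^2 + 12 = 0
Q^2 = 768/12 = 64
Q* = 8
Min AC = 768/8 + 2 + 12*8
Min AC = 96 + 2 + 96 = 194

194


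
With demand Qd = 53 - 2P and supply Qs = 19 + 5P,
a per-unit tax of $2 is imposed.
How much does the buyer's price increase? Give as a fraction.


With a per-unit tax, the buyer's price increase depends on relative slopes.
Supply slope: d = 5, Demand slope: b = 2
Buyer's price increase = d * tax / (b + d)
= 5 * 2 / (2 + 5)
= 10 / 7 = 10/7

10/7


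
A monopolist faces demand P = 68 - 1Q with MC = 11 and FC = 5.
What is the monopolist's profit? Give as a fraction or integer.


MR = MC: 68 - 2Q = 11
Q* = 57/2
P* = 68 - 1*57/2 = 79/2
Profit = (P* - MC)*Q* - FC
= (79/2 - 11)*57/2 - 5
= 57/2*57/2 - 5
= 3249/4 - 5 = 3229/4

3229/4


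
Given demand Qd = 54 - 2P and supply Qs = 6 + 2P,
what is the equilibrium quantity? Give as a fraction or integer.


First find equilibrium price:
54 - 2P = 6 + 2P
P* = 48/4 = 12
Then substitute into demand:
Q* = 54 - 2 * 12 = 30

30


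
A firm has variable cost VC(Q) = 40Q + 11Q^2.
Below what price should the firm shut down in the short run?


AVC(Q) = VC(Q)/Q = 40 + 11Q
AVC is increasing in Q, so minimum AVC is at Q -> 0+.
Min AVC = 40
The firm should shut down if P < 40.

40


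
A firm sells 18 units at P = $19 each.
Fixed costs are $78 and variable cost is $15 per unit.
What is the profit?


Total Revenue = P * Q = 19 * 18 = $342
Total Cost = FC + VC*Q = 78 + 15*18 = $348
Profit = TR - TC = 342 - 348 = $-6

$-6


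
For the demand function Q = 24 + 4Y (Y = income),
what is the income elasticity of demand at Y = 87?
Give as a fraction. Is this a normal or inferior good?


dQ/dY = 4
At Y = 87: Q = 24 + 4*87 = 372
Ey = (dQ/dY)(Y/Q) = 4 * 87 / 372 = 29/31
Since Ey > 0, this is a normal good.

29/31 (normal good)


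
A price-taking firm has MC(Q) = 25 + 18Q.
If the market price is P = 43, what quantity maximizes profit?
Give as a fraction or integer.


In perfect competition, profit is maximized where P = MC.
43 = 25 + 18Q
18 = 18Q
Q* = 18/18 = 1

1


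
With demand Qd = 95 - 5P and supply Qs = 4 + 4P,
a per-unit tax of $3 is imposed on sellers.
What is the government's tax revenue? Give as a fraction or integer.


With tax on sellers, new supply: Qs' = 4 + 4(P - 3)
= 4P - 8
New equilibrium quantity:
Q_new = 340/9
Tax revenue = tax * Q_new = 3 * 340/9 = 340/3

340/3


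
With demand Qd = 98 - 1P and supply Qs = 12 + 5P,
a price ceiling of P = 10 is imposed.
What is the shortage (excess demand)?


At P = 10:
Qd = 98 - 1*10 = 88
Qs = 12 + 5*10 = 62
Shortage = Qd - Qs = 88 - 62 = 26

26


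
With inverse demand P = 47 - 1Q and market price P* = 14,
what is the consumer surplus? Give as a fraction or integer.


Maximum willingness to pay (at Q=0): P_max = 47
Quantity demanded at P* = 14:
Q* = (47 - 14)/1 = 33
CS = (1/2) * Q* * (P_max - P*)
CS = (1/2) * 33 * (47 - 14)
CS = (1/2) * 33 * 33 = 1089/2

1089/2


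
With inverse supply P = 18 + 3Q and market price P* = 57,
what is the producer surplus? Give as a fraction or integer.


Minimum supply price (at Q=0): P_min = 18
Quantity supplied at P* = 57:
Q* = (57 - 18)/3 = 13
PS = (1/2) * Q* * (P* - P_min)
PS = (1/2) * 13 * (57 - 18)
PS = (1/2) * 13 * 39 = 507/2

507/2


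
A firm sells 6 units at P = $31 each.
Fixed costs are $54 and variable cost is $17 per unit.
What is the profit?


Total Revenue = P * Q = 31 * 6 = $186
Total Cost = FC + VC*Q = 54 + 17*6 = $156
Profit = TR - TC = 186 - 156 = $30

$30


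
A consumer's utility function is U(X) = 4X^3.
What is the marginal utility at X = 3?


MU = dU/dX = 4*3*X^(3-1)
MU = 12*X^2
At X = 3:
MU = 12 * 3^2
MU = 12 * 9 = 108

108


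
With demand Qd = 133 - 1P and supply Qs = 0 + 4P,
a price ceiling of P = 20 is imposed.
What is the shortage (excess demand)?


At P = 20:
Qd = 133 - 1*20 = 113
Qs = 0 + 4*20 = 80
Shortage = Qd - Qs = 113 - 80 = 33

33


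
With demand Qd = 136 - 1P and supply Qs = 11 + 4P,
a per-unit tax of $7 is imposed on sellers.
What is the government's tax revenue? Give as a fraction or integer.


With tax on sellers, new supply: Qs' = 11 + 4(P - 7)
= 4P - 17
New equilibrium quantity:
Q_new = 527/5
Tax revenue = tax * Q_new = 7 * 527/5 = 3689/5

3689/5


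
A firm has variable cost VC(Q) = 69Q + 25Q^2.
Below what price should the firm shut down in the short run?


AVC(Q) = VC(Q)/Q = 69 + 25Q
AVC is increasing in Q, so minimum AVC is at Q -> 0+.
Min AVC = 69
The firm should shut down if P < 69.

69


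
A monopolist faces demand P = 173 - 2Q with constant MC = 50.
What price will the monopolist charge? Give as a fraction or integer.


MR = 173 - 4Q
Set MR = MC: 173 - 4Q = 50
Q* = 123/4
Substitute into demand:
P* = 173 - 2*123/4 = 223/2

223/2


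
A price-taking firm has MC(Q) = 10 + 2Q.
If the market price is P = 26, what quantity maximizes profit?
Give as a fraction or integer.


In perfect competition, profit is maximized where P = MC.
26 = 10 + 2Q
16 = 2Q
Q* = 16/2 = 8

8


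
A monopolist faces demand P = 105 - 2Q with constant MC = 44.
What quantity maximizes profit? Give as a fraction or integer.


TR = P*Q = (105 - 2Q)Q = 105Q - 2Q^2
MR = dTR/dQ = 105 - 4Q
Set MR = MC:
105 - 4Q = 44
61 = 4Q
Q* = 61/4 = 61/4

61/4


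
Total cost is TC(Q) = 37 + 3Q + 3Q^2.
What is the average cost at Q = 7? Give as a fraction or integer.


TC(7) = 37 + 3*7 + 3*7^2
TC(7) = 37 + 21 + 147 = 205
AC = TC/Q = 205/7 = 205/7

205/7


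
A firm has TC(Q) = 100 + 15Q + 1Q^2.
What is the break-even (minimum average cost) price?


AC(Q) = 100/Q + 15 + 1Q
To minimize: dAC/dQ = -100/Q^2 + 1 = 0
Q^2 = 100/1 = 100
Q* = 10
Min AC = 100/10 + 15 + 1*10
Min AC = 10 + 15 + 10 = 35

35


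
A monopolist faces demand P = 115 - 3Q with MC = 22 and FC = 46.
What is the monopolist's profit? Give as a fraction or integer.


MR = MC: 115 - 6Q = 22
Q* = 31/2
P* = 115 - 3*31/2 = 137/2
Profit = (P* - MC)*Q* - FC
= (137/2 - 22)*31/2 - 46
= 93/2*31/2 - 46
= 2883/4 - 46 = 2699/4

2699/4


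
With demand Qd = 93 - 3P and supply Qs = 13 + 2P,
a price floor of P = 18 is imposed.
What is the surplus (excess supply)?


At P = 18:
Qd = 93 - 3*18 = 39
Qs = 13 + 2*18 = 49
Surplus = Qs - Qd = 49 - 39 = 10

10


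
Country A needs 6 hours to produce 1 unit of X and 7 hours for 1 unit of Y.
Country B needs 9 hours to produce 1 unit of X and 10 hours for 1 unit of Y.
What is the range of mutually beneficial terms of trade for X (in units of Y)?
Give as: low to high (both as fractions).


Opportunity cost of X for Country A = hours_X / hours_Y = 6/7 = 6/7 units of Y
Opportunity cost of X for Country B = hours_X / hours_Y = 9/10 = 9/10 units of Y
Terms of trade must be between the two opportunity costs.
Range: 6/7 to 9/10

6/7 to 9/10


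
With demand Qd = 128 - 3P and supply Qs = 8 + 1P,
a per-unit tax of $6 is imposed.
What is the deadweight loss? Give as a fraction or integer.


Pre-tax equilibrium quantity: Q* = 38
Post-tax equilibrium quantity: Q_tax = 67/2
Reduction in quantity: Q* - Q_tax = 9/2
DWL = (1/2) * tax * (Q* - Q_tax)
DWL = (1/2) * 6 * 9/2 = 27/2

27/2


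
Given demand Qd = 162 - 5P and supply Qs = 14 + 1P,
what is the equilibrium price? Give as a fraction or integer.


At equilibrium, Qd = Qs.
162 - 5P = 14 + 1P
162 - 14 = 5P + 1P
148 = 6P
P* = 148/6 = 74/3

74/3


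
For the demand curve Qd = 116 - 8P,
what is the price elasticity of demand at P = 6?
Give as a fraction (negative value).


dQ/dP = -8
At P = 6: Q = 116 - 8*6 = 68
E = (dQ/dP)(P/Q) = (-8)(6/68) = -12/17

-12/17


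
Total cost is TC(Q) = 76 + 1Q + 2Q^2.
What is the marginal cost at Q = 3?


MC = dTC/dQ = 1 + 2*2*Q
At Q = 3:
MC = 1 + 4*3
MC = 1 + 12 = 13

13


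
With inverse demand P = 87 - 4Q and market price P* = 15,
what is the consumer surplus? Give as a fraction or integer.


Maximum willingness to pay (at Q=0): P_max = 87
Quantity demanded at P* = 15:
Q* = (87 - 15)/4 = 18
CS = (1/2) * Q* * (P_max - P*)
CS = (1/2) * 18 * (87 - 15)
CS = (1/2) * 18 * 72 = 648

648


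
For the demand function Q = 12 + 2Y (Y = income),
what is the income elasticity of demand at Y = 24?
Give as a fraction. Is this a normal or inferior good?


dQ/dY = 2
At Y = 24: Q = 12 + 2*24 = 60
Ey = (dQ/dY)(Y/Q) = 2 * 24 / 60 = 4/5
Since Ey > 0, this is a normal good.

4/5 (normal good)


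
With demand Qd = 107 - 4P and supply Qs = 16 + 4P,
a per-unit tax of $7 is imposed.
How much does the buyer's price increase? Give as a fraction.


With a per-unit tax, the buyer's price increase depends on relative slopes.
Supply slope: d = 4, Demand slope: b = 4
Buyer's price increase = d * tax / (b + d)
= 4 * 7 / (4 + 4)
= 28 / 8 = 7/2

7/2


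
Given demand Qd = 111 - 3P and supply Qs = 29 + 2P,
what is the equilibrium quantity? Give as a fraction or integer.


First find equilibrium price:
111 - 3P = 29 + 2P
P* = 82/5 = 82/5
Then substitute into demand:
Q* = 111 - 3 * 82/5 = 309/5

309/5


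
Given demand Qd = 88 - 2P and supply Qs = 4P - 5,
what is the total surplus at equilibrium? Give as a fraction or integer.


Find equilibrium: 88 - 2P = 4P - 5
88 + 5 = 6P
P* = 93/6 = 31/2
Q* = 4*31/2 - 5 = 57
Inverse demand: P = 44 - Q/2, so P_max = 44
Inverse supply: P = 5/4 + Q/4, so P_min = 5/4
CS = (1/2) * 57 * (44 - 31/2) = 3249/4
PS = (1/2) * 57 * (31/2 - 5/4) = 3249/8
TS = CS + PS = 3249/4 + 3249/8 = 9747/8

9747/8


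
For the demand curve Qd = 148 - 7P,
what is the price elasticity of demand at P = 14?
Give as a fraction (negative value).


dQ/dP = -7
At P = 14: Q = 148 - 7*14 = 50
E = (dQ/dP)(P/Q) = (-7)(14/50) = -49/25

-49/25


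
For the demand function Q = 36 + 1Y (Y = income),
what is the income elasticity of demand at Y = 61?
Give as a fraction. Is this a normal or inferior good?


dQ/dY = 1
At Y = 61: Q = 36 + 1*61 = 97
Ey = (dQ/dY)(Y/Q) = 1 * 61 / 97 = 61/97
Since Ey > 0, this is a normal good.

61/97 (normal good)


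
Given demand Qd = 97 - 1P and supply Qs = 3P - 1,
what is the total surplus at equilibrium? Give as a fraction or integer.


Find equilibrium: 97 - 1P = 3P - 1
97 + 1 = 4P
P* = 98/4 = 49/2
Q* = 3*49/2 - 1 = 145/2
Inverse demand: P = 97 - Q/1, so P_max = 97
Inverse supply: P = 1/3 + Q/3, so P_min = 1/3
CS = (1/2) * 145/2 * (97 - 49/2) = 21025/8
PS = (1/2) * 145/2 * (49/2 - 1/3) = 21025/24
TS = CS + PS = 21025/8 + 21025/24 = 21025/6

21025/6


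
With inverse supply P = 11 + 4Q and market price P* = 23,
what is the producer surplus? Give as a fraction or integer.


Minimum supply price (at Q=0): P_min = 11
Quantity supplied at P* = 23:
Q* = (23 - 11)/4 = 3
PS = (1/2) * Q* * (P* - P_min)
PS = (1/2) * 3 * (23 - 11)
PS = (1/2) * 3 * 12 = 18

18


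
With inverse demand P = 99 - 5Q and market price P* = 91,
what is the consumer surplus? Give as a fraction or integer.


Maximum willingness to pay (at Q=0): P_max = 99
Quantity demanded at P* = 91:
Q* = (99 - 91)/5 = 8/5
CS = (1/2) * Q* * (P_max - P*)
CS = (1/2) * 8/5 * (99 - 91)
CS = (1/2) * 8/5 * 8 = 32/5

32/5


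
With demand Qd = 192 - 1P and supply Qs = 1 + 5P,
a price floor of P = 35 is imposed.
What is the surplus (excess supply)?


At P = 35:
Qd = 192 - 1*35 = 157
Qs = 1 + 5*35 = 176
Surplus = Qs - Qd = 176 - 157 = 19

19


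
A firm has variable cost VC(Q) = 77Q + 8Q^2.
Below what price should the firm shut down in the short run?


AVC(Q) = VC(Q)/Q = 77 + 8Q
AVC is increasing in Q, so minimum AVC is at Q -> 0+.
Min AVC = 77
The firm should shut down if P < 77.

77


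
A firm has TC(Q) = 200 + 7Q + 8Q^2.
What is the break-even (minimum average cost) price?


AC(Q) = 200/Q + 7 + 8Q
To minimize: dAC/dQ = -200/Q^2 + 8 = 0
Q^2 = 200/8 = 25
Q* = 5
Min AC = 200/5 + 7 + 8*5
Min AC = 40 + 7 + 40 = 87

87


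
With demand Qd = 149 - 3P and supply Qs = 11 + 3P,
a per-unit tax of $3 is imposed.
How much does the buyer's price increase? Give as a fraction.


With a per-unit tax, the buyer's price increase depends on relative slopes.
Supply slope: d = 3, Demand slope: b = 3
Buyer's price increase = d * tax / (b + d)
= 3 * 3 / (3 + 3)
= 9 / 6 = 3/2

3/2


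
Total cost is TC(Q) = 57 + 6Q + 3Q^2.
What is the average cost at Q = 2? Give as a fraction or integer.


TC(2) = 57 + 6*2 + 3*2^2
TC(2) = 57 + 12 + 12 = 81
AC = TC/Q = 81/2 = 81/2

81/2


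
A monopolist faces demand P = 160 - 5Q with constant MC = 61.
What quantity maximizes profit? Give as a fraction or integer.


TR = P*Q = (160 - 5Q)Q = 160Q - 5Q^2
MR = dTR/dQ = 160 - 10Q
Set MR = MC:
160 - 10Q = 61
99 = 10Q
Q* = 99/10 = 99/10

99/10


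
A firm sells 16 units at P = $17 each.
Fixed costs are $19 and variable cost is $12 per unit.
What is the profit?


Total Revenue = P * Q = 17 * 16 = $272
Total Cost = FC + VC*Q = 19 + 12*16 = $211
Profit = TR - TC = 272 - 211 = $61

$61


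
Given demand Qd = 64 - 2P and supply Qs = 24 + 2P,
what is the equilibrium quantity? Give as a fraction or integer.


First find equilibrium price:
64 - 2P = 24 + 2P
P* = 40/4 = 10
Then substitute into demand:
Q* = 64 - 2 * 10 = 44

44


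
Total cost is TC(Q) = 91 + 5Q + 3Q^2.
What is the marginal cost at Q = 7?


MC = dTC/dQ = 5 + 2*3*Q
At Q = 7:
MC = 5 + 6*7
MC = 5 + 42 = 47

47


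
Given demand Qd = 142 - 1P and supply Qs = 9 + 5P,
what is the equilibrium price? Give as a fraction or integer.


At equilibrium, Qd = Qs.
142 - 1P = 9 + 5P
142 - 9 = 1P + 5P
133 = 6P
P* = 133/6 = 133/6

133/6


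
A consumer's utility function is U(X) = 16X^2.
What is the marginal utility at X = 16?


MU = dU/dX = 16*2*X^(2-1)
MU = 32*X^1
At X = 16:
MU = 32 * 16^1
MU = 32 * 16 = 512

512


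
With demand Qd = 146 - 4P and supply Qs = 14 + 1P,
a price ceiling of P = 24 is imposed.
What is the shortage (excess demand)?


At P = 24:
Qd = 146 - 4*24 = 50
Qs = 14 + 1*24 = 38
Shortage = Qd - Qs = 50 - 38 = 12

12


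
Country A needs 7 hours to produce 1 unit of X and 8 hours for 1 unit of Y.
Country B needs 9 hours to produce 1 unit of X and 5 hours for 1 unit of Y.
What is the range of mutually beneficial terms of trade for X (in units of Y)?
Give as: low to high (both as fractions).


Opportunity cost of X for Country A = hours_X / hours_Y = 7/8 = 7/8 units of Y
Opportunity cost of X for Country B = hours_X / hours_Y = 9/5 = 9/5 units of Y
Terms of trade must be between the two opportunity costs.
Range: 7/8 to 9/5

7/8 to 9/5


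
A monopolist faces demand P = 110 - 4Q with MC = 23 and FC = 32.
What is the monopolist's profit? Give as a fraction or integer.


MR = MC: 110 - 8Q = 23
Q* = 87/8
P* = 110 - 4*87/8 = 133/2
Profit = (P* - MC)*Q* - FC
= (133/2 - 23)*87/8 - 32
= 87/2*87/8 - 32
= 7569/16 - 32 = 7057/16

7057/16


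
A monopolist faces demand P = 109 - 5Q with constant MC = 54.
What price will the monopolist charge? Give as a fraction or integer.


MR = 109 - 10Q
Set MR = MC: 109 - 10Q = 54
Q* = 11/2
Substitute into demand:
P* = 109 - 5*11/2 = 163/2

163/2


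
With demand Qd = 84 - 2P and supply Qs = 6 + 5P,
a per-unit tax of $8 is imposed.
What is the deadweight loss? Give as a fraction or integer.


Pre-tax equilibrium quantity: Q* = 432/7
Post-tax equilibrium quantity: Q_tax = 352/7
Reduction in quantity: Q* - Q_tax = 80/7
DWL = (1/2) * tax * (Q* - Q_tax)
DWL = (1/2) * 8 * 80/7 = 320/7

320/7


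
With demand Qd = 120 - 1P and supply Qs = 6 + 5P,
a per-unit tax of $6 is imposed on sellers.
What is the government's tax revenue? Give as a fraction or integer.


With tax on sellers, new supply: Qs' = 6 + 5(P - 6)
= 5P - 24
New equilibrium quantity:
Q_new = 96
Tax revenue = tax * Q_new = 6 * 96 = 576

576


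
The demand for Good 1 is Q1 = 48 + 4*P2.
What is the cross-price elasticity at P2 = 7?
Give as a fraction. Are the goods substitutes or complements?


dQ1/dP2 = 4
At P2 = 7: Q1 = 48 + 4*7 = 76
Exy = (dQ1/dP2)(P2/Q1) = 4 * 7 / 76 = 7/19
Since Exy > 0, the goods are substitutes.

7/19 (substitutes)


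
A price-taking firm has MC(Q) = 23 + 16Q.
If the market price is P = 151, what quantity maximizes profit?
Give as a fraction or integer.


In perfect competition, profit is maximized where P = MC.
151 = 23 + 16Q
128 = 16Q
Q* = 128/16 = 8

8


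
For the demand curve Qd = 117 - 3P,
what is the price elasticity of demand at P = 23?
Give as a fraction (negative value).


dQ/dP = -3
At P = 23: Q = 117 - 3*23 = 48
E = (dQ/dP)(P/Q) = (-3)(23/48) = -23/16

-23/16


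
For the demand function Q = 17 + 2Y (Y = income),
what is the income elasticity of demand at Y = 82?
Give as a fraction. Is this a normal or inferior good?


dQ/dY = 2
At Y = 82: Q = 17 + 2*82 = 181
Ey = (dQ/dY)(Y/Q) = 2 * 82 / 181 = 164/181
Since Ey > 0, this is a normal good.

164/181 (normal good)


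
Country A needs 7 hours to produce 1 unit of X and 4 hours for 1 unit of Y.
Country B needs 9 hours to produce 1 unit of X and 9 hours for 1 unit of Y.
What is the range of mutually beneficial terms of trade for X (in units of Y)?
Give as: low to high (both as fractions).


Opportunity cost of X for Country A = hours_X / hours_Y = 7/4 = 7/4 units of Y
Opportunity cost of X for Country B = hours_X / hours_Y = 9/9 = 1 units of Y
Terms of trade must be between the two opportunity costs.
Range: 1 to 7/4

1 to 7/4


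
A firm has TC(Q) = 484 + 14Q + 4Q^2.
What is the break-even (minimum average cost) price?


AC(Q) = 484/Q + 14 + 4Q
To minimize: dAC/dQ = -484/Q^2 + 4 = 0
Q^2 = 484/4 = 121
Q* = 11
Min AC = 484/11 + 14 + 4*11
Min AC = 44 + 14 + 44 = 102

102


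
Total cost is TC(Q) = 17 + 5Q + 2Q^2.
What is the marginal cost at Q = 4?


MC = dTC/dQ = 5 + 2*2*Q
At Q = 4:
MC = 5 + 4*4
MC = 5 + 16 = 21

21


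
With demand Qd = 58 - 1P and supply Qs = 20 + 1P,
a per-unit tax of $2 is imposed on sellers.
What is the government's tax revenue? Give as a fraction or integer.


With tax on sellers, new supply: Qs' = 20 + 1(P - 2)
= 18 + 1P
New equilibrium quantity:
Q_new = 38
Tax revenue = tax * Q_new = 2 * 38 = 76

76


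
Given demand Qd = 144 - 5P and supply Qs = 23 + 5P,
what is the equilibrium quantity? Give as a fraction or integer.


First find equilibrium price:
144 - 5P = 23 + 5P
P* = 121/10 = 121/10
Then substitute into demand:
Q* = 144 - 5 * 121/10 = 167/2

167/2


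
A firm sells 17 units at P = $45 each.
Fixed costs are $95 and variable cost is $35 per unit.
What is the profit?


Total Revenue = P * Q = 45 * 17 = $765
Total Cost = FC + VC*Q = 95 + 35*17 = $690
Profit = TR - TC = 765 - 690 = $75

$75


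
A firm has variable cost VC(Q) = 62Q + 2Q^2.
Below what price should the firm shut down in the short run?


AVC(Q) = VC(Q)/Q = 62 + 2Q
AVC is increasing in Q, so minimum AVC is at Q -> 0+.
Min AVC = 62
The firm should shut down if P < 62.

62


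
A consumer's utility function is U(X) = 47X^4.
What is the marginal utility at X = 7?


MU = dU/dX = 47*4*X^(4-1)
MU = 188*X^3
At X = 7:
MU = 188 * 7^3
MU = 188 * 343 = 64484

64484


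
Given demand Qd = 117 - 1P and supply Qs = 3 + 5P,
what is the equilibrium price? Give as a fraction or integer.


At equilibrium, Qd = Qs.
117 - 1P = 3 + 5P
117 - 3 = 1P + 5P
114 = 6P
P* = 114/6 = 19

19


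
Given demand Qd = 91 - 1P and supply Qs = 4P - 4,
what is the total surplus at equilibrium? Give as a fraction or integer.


Find equilibrium: 91 - 1P = 4P - 4
91 + 4 = 5P
P* = 95/5 = 19
Q* = 4*19 - 4 = 72
Inverse demand: P = 91 - Q/1, so P_max = 91
Inverse supply: P = 1 + Q/4, so P_min = 1
CS = (1/2) * 72 * (91 - 19) = 2592
PS = (1/2) * 72 * (19 - 1) = 648
TS = CS + PS = 2592 + 648 = 3240

3240


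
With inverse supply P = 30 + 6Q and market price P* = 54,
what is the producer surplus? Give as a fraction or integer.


Minimum supply price (at Q=0): P_min = 30
Quantity supplied at P* = 54:
Q* = (54 - 30)/6 = 4
PS = (1/2) * Q* * (P* - P_min)
PS = (1/2) * 4 * (54 - 30)
PS = (1/2) * 4 * 24 = 48

48


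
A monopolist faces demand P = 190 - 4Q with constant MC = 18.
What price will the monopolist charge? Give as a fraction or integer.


MR = 190 - 8Q
Set MR = MC: 190 - 8Q = 18
Q* = 43/2
Substitute into demand:
P* = 190 - 4*43/2 = 104

104


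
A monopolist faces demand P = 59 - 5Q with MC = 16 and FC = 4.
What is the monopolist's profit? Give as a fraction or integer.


MR = MC: 59 - 10Q = 16
Q* = 43/10
P* = 59 - 5*43/10 = 75/2
Profit = (P* - MC)*Q* - FC
= (75/2 - 16)*43/10 - 4
= 43/2*43/10 - 4
= 1849/20 - 4 = 1769/20

1769/20


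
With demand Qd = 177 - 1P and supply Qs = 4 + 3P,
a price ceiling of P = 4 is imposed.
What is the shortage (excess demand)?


At P = 4:
Qd = 177 - 1*4 = 173
Qs = 4 + 3*4 = 16
Shortage = Qd - Qs = 173 - 16 = 157

157


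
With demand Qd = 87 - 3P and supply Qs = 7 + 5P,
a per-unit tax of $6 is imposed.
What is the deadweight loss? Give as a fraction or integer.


Pre-tax equilibrium quantity: Q* = 57
Post-tax equilibrium quantity: Q_tax = 183/4
Reduction in quantity: Q* - Q_tax = 45/4
DWL = (1/2) * tax * (Q* - Q_tax)
DWL = (1/2) * 6 * 45/4 = 135/4

135/4


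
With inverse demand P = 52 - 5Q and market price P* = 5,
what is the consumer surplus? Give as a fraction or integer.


Maximum willingness to pay (at Q=0): P_max = 52
Quantity demanded at P* = 5:
Q* = (52 - 5)/5 = 47/5
CS = (1/2) * Q* * (P_max - P*)
CS = (1/2) * 47/5 * (52 - 5)
CS = (1/2) * 47/5 * 47 = 2209/10

2209/10


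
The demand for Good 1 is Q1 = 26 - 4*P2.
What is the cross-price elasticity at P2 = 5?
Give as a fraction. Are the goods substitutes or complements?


dQ1/dP2 = -4
At P2 = 5: Q1 = 26 - 4*5 = 6
Exy = (dQ1/dP2)(P2/Q1) = -4 * 5 / 6 = -10/3
Since Exy < 0, the goods are complements.

-10/3 (complements)


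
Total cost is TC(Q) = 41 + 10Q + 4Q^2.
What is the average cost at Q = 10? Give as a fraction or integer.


TC(10) = 41 + 10*10 + 4*10^2
TC(10) = 41 + 100 + 400 = 541
AC = TC/Q = 541/10 = 541/10

541/10


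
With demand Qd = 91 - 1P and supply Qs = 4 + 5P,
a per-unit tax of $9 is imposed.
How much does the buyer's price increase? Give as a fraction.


With a per-unit tax, the buyer's price increase depends on relative slopes.
Supply slope: d = 5, Demand slope: b = 1
Buyer's price increase = d * tax / (b + d)
= 5 * 9 / (1 + 5)
= 45 / 6 = 15/2

15/2


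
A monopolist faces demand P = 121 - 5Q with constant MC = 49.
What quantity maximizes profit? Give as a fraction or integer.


TR = P*Q = (121 - 5Q)Q = 121Q - 5Q^2
MR = dTR/dQ = 121 - 10Q
Set MR = MC:
121 - 10Q = 49
72 = 10Q
Q* = 72/10 = 36/5

36/5


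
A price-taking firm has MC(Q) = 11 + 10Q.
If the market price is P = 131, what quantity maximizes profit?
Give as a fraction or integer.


In perfect competition, profit is maximized where P = MC.
131 = 11 + 10Q
120 = 10Q
Q* = 120/10 = 12

12


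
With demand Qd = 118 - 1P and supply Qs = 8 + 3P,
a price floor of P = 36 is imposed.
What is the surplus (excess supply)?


At P = 36:
Qd = 118 - 1*36 = 82
Qs = 8 + 3*36 = 116
Surplus = Qs - Qd = 116 - 82 = 34

34


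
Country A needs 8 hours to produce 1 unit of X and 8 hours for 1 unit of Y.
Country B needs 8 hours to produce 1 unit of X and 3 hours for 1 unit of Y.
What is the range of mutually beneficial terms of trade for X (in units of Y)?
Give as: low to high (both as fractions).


Opportunity cost of X for Country A = hours_X / hours_Y = 8/8 = 1 units of Y
Opportunity cost of X for Country B = hours_X / hours_Y = 8/3 = 8/3 units of Y
Terms of trade must be between the two opportunity costs.
Range: 1 to 8/3

1 to 8/3


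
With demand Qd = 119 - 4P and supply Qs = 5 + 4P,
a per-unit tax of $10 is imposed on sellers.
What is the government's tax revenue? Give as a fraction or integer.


With tax on sellers, new supply: Qs' = 5 + 4(P - 10)
= 4P - 35
New equilibrium quantity:
Q_new = 42
Tax revenue = tax * Q_new = 10 * 42 = 420

420


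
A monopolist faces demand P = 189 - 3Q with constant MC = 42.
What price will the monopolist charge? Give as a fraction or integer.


MR = 189 - 6Q
Set MR = MC: 189 - 6Q = 42
Q* = 49/2
Substitute into demand:
P* = 189 - 3*49/2 = 231/2

231/2


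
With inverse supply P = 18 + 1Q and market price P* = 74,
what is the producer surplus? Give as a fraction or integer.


Minimum supply price (at Q=0): P_min = 18
Quantity supplied at P* = 74:
Q* = (74 - 18)/1 = 56
PS = (1/2) * Q* * (P* - P_min)
PS = (1/2) * 56 * (74 - 18)
PS = (1/2) * 56 * 56 = 1568

1568


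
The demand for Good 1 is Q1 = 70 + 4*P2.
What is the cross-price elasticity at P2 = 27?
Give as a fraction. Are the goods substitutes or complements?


dQ1/dP2 = 4
At P2 = 27: Q1 = 70 + 4*27 = 178
Exy = (dQ1/dP2)(P2/Q1) = 4 * 27 / 178 = 54/89
Since Exy > 0, the goods are substitutes.

54/89 (substitutes)


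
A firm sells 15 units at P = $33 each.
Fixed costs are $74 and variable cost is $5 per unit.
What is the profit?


Total Revenue = P * Q = 33 * 15 = $495
Total Cost = FC + VC*Q = 74 + 5*15 = $149
Profit = TR - TC = 495 - 149 = $346

$346


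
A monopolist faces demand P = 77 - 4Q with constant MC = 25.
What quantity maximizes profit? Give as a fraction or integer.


TR = P*Q = (77 - 4Q)Q = 77Q - 4Q^2
MR = dTR/dQ = 77 - 8Q
Set MR = MC:
77 - 8Q = 25
52 = 8Q
Q* = 52/8 = 13/2

13/2


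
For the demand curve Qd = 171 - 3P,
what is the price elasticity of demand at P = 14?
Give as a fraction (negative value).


dQ/dP = -3
At P = 14: Q = 171 - 3*14 = 129
E = (dQ/dP)(P/Q) = (-3)(14/129) = -14/43

-14/43


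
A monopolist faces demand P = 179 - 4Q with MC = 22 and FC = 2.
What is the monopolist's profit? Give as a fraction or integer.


MR = MC: 179 - 8Q = 22
Q* = 157/8
P* = 179 - 4*157/8 = 201/2
Profit = (P* - MC)*Q* - FC
= (201/2 - 22)*157/8 - 2
= 157/2*157/8 - 2
= 24649/16 - 2 = 24617/16

24617/16


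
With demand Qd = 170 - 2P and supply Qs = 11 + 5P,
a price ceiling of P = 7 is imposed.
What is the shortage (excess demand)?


At P = 7:
Qd = 170 - 2*7 = 156
Qs = 11 + 5*7 = 46
Shortage = Qd - Qs = 156 - 46 = 110

110


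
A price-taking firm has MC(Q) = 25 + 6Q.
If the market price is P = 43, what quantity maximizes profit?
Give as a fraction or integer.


In perfect competition, profit is maximized where P = MC.
43 = 25 + 6Q
18 = 6Q
Q* = 18/6 = 3

3


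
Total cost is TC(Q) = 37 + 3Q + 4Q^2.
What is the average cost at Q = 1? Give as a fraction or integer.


TC(1) = 37 + 3*1 + 4*1^2
TC(1) = 37 + 3 + 4 = 44
AC = TC/Q = 44/1 = 44

44


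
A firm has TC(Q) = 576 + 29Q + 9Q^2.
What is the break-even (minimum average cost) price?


AC(Q) = 576/Q + 29 + 9Q
To minimize: dAC/dQ = -576/Q^2 + 9 = 0
Q^2 = 576/9 = 64
Q* = 8
Min AC = 576/8 + 29 + 9*8
Min AC = 72 + 29 + 72 = 173

173


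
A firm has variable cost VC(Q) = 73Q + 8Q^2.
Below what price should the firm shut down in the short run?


AVC(Q) = VC(Q)/Q = 73 + 8Q
AVC is increasing in Q, so minimum AVC is at Q -> 0+.
Min AVC = 73
The firm should shut down if P < 73.

73


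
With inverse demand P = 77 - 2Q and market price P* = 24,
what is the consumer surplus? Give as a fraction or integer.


Maximum willingness to pay (at Q=0): P_max = 77
Quantity demanded at P* = 24:
Q* = (77 - 24)/2 = 53/2
CS = (1/2) * Q* * (P_max - P*)
CS = (1/2) * 53/2 * (77 - 24)
CS = (1/2) * 53/2 * 53 = 2809/4

2809/4


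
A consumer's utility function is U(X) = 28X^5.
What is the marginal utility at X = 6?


MU = dU/dX = 28*5*X^(5-1)
MU = 140*X^4
At X = 6:
MU = 140 * 6^4
MU = 140 * 1296 = 181440

181440


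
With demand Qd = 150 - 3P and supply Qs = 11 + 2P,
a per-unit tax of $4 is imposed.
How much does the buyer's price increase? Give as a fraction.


With a per-unit tax, the buyer's price increase depends on relative slopes.
Supply slope: d = 2, Demand slope: b = 3
Buyer's price increase = d * tax / (b + d)
= 2 * 4 / (3 + 2)
= 8 / 5 = 8/5

8/5


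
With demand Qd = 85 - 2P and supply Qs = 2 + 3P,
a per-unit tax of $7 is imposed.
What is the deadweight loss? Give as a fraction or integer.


Pre-tax equilibrium quantity: Q* = 259/5
Post-tax equilibrium quantity: Q_tax = 217/5
Reduction in quantity: Q* - Q_tax = 42/5
DWL = (1/2) * tax * (Q* - Q_tax)
DWL = (1/2) * 7 * 42/5 = 147/5

147/5


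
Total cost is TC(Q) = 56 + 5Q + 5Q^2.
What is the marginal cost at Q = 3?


MC = dTC/dQ = 5 + 2*5*Q
At Q = 3:
MC = 5 + 10*3
MC = 5 + 30 = 35

35


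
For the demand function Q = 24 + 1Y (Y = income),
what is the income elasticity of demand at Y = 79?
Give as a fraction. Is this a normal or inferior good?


dQ/dY = 1
At Y = 79: Q = 24 + 1*79 = 103
Ey = (dQ/dY)(Y/Q) = 1 * 79 / 103 = 79/103
Since Ey > 0, this is a normal good.

79/103 (normal good)


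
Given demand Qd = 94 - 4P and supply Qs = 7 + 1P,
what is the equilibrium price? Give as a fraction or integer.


At equilibrium, Qd = Qs.
94 - 4P = 7 + 1P
94 - 7 = 4P + 1P
87 = 5P
P* = 87/5 = 87/5

87/5


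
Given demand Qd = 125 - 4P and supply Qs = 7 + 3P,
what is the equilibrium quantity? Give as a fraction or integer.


First find equilibrium price:
125 - 4P = 7 + 3P
P* = 118/7 = 118/7
Then substitute into demand:
Q* = 125 - 4 * 118/7 = 403/7

403/7


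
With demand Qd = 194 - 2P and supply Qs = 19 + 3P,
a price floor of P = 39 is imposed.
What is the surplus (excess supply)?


At P = 39:
Qd = 194 - 2*39 = 116
Qs = 19 + 3*39 = 136
Surplus = Qs - Qd = 136 - 116 = 20

20


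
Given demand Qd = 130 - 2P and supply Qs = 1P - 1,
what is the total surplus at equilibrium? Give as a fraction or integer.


Find equilibrium: 130 - 2P = 1P - 1
130 + 1 = 3P
P* = 131/3 = 131/3
Q* = 1*131/3 - 1 = 128/3
Inverse demand: P = 65 - Q/2, so P_max = 65
Inverse supply: P = 1 + Q/1, so P_min = 1
CS = (1/2) * 128/3 * (65 - 131/3) = 4096/9
PS = (1/2) * 128/3 * (131/3 - 1) = 8192/9
TS = CS + PS = 4096/9 + 8192/9 = 4096/3

4096/3


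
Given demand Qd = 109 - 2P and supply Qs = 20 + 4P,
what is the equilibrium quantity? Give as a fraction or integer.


First find equilibrium price:
109 - 2P = 20 + 4P
P* = 89/6 = 89/6
Then substitute into demand:
Q* = 109 - 2 * 89/6 = 238/3

238/3


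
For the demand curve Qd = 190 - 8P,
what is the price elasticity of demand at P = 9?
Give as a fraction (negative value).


dQ/dP = -8
At P = 9: Q = 190 - 8*9 = 118
E = (dQ/dP)(P/Q) = (-8)(9/118) = -36/59

-36/59


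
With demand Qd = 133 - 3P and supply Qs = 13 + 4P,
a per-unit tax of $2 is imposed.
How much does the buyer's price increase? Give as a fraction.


With a per-unit tax, the buyer's price increase depends on relative slopes.
Supply slope: d = 4, Demand slope: b = 3
Buyer's price increase = d * tax / (b + d)
= 4 * 2 / (3 + 4)
= 8 / 7 = 8/7

8/7


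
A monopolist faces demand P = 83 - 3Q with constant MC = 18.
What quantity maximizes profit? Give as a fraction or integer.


TR = P*Q = (83 - 3Q)Q = 83Q - 3Q^2
MR = dTR/dQ = 83 - 6Q
Set MR = MC:
83 - 6Q = 18
65 = 6Q
Q* = 65/6 = 65/6

65/6


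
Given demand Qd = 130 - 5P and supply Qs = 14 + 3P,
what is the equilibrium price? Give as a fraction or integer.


At equilibrium, Qd = Qs.
130 - 5P = 14 + 3P
130 - 14 = 5P + 3P
116 = 8P
P* = 116/8 = 29/2

29/2


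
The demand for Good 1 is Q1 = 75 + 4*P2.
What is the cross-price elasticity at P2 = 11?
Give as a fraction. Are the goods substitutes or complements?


dQ1/dP2 = 4
At P2 = 11: Q1 = 75 + 4*11 = 119
Exy = (dQ1/dP2)(P2/Q1) = 4 * 11 / 119 = 44/119
Since Exy > 0, the goods are substitutes.

44/119 (substitutes)


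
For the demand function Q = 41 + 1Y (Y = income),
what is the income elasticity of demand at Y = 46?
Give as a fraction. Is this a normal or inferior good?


dQ/dY = 1
At Y = 46: Q = 41 + 1*46 = 87
Ey = (dQ/dY)(Y/Q) = 1 * 46 / 87 = 46/87
Since Ey > 0, this is a normal good.

46/87 (normal good)


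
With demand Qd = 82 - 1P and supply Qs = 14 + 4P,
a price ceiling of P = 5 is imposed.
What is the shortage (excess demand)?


At P = 5:
Qd = 82 - 1*5 = 77
Qs = 14 + 4*5 = 34
Shortage = Qd - Qs = 77 - 34 = 43

43


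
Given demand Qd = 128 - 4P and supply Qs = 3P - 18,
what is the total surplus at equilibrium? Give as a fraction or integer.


Find equilibrium: 128 - 4P = 3P - 18
128 + 18 = 7P
P* = 146/7 = 146/7
Q* = 3*146/7 - 18 = 312/7
Inverse demand: P = 32 - Q/4, so P_max = 32
Inverse supply: P = 6 + Q/3, so P_min = 6
CS = (1/2) * 312/7 * (32 - 146/7) = 12168/49
PS = (1/2) * 312/7 * (146/7 - 6) = 16224/49
TS = CS + PS = 12168/49 + 16224/49 = 4056/7

4056/7


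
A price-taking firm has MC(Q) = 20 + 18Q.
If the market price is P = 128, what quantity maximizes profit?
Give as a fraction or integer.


In perfect competition, profit is maximized where P = MC.
128 = 20 + 18Q
108 = 18Q
Q* = 108/18 = 6

6


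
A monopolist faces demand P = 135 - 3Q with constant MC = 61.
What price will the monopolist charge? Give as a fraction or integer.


MR = 135 - 6Q
Set MR = MC: 135 - 6Q = 61
Q* = 37/3
Substitute into demand:
P* = 135 - 3*37/3 = 98

98


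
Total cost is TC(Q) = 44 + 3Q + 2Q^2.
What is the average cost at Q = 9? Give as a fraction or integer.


TC(9) = 44 + 3*9 + 2*9^2
TC(9) = 44 + 27 + 162 = 233
AC = TC/Q = 233/9 = 233/9

233/9


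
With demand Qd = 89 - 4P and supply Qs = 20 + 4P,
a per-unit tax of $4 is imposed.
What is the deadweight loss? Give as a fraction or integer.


Pre-tax equilibrium quantity: Q* = 109/2
Post-tax equilibrium quantity: Q_tax = 93/2
Reduction in quantity: Q* - Q_tax = 8
DWL = (1/2) * tax * (Q* - Q_tax)
DWL = (1/2) * 4 * 8 = 16

16


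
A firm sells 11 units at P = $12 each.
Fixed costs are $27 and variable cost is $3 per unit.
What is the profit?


Total Revenue = P * Q = 12 * 11 = $132
Total Cost = FC + VC*Q = 27 + 3*11 = $60
Profit = TR - TC = 132 - 60 = $72

$72


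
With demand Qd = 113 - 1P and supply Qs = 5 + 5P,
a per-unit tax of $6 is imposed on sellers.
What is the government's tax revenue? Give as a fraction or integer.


With tax on sellers, new supply: Qs' = 5 + 5(P - 6)
= 5P - 25
New equilibrium quantity:
Q_new = 90
Tax revenue = tax * Q_new = 6 * 90 = 540

540


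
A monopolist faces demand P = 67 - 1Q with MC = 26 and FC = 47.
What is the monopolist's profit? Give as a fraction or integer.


MR = MC: 67 - 2Q = 26
Q* = 41/2
P* = 67 - 1*41/2 = 93/2
Profit = (P* - MC)*Q* - FC
= (93/2 - 26)*41/2 - 47
= 41/2*41/2 - 47
= 1681/4 - 47 = 1493/4

1493/4


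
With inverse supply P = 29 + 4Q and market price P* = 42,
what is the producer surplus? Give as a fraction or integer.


Minimum supply price (at Q=0): P_min = 29
Quantity supplied at P* = 42:
Q* = (42 - 29)/4 = 13/4
PS = (1/2) * Q* * (P* - P_min)
PS = (1/2) * 13/4 * (42 - 29)
PS = (1/2) * 13/4 * 13 = 169/8

169/8


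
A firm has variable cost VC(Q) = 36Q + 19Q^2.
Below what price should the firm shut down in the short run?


AVC(Q) = VC(Q)/Q = 36 + 19Q
AVC is increasing in Q, so minimum AVC is at Q -> 0+.
Min AVC = 36
The firm should shut down if P < 36.

36


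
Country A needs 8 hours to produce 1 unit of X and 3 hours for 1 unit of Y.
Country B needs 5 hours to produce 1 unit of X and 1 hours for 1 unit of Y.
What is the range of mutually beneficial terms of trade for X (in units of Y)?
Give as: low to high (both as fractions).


Opportunity cost of X for Country A = hours_X / hours_Y = 8/3 = 8/3 units of Y
Opportunity cost of X for Country B = hours_X / hours_Y = 5/1 = 5 units of Y
Terms of trade must be between the two opportunity costs.
Range: 8/3 to 5

8/3 to 5


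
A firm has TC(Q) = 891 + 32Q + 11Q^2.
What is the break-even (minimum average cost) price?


AC(Q) = 891/Q + 32 + 11Q
To minimize: dAC/dQ = -891/Q^2 + 11 = 0
Q^2 = 891/11 = 81
Q* = 9
Min AC = 891/9 + 32 + 11*9
Min AC = 99 + 32 + 99 = 230

230


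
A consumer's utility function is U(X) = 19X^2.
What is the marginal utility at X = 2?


MU = dU/dX = 19*2*X^(2-1)
MU = 38*X^1
At X = 2:
MU = 38 * 2^1
MU = 38 * 2 = 76

76


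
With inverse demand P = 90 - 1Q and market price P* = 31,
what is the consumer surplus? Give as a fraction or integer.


Maximum willingness to pay (at Q=0): P_max = 90
Quantity demanded at P* = 31:
Q* = (90 - 31)/1 = 59
CS = (1/2) * Q* * (P_max - P*)
CS = (1/2) * 59 * (90 - 31)
CS = (1/2) * 59 * 59 = 3481/2

3481/2


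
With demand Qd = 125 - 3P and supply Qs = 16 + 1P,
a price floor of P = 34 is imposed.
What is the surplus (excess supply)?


At P = 34:
Qd = 125 - 3*34 = 23
Qs = 16 + 1*34 = 50
Surplus = Qs - Qd = 50 - 23 = 27

27


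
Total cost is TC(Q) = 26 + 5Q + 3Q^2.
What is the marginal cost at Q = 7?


MC = dTC/dQ = 5 + 2*3*Q
At Q = 7:
MC = 5 + 6*7
MC = 5 + 42 = 47

47


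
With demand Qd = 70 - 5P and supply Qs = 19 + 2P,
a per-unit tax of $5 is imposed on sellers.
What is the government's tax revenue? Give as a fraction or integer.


With tax on sellers, new supply: Qs' = 19 + 2(P - 5)
= 9 + 2P
New equilibrium quantity:
Q_new = 185/7
Tax revenue = tax * Q_new = 5 * 185/7 = 925/7

925/7


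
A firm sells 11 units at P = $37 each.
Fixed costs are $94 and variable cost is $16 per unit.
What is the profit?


Total Revenue = P * Q = 37 * 11 = $407
Total Cost = FC + VC*Q = 94 + 16*11 = $270
Profit = TR - TC = 407 - 270 = $137

$137


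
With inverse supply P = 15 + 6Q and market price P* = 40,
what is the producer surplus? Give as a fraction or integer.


Minimum supply price (at Q=0): P_min = 15
Quantity supplied at P* = 40:
Q* = (40 - 15)/6 = 25/6
PS = (1/2) * Q* * (P* - P_min)
PS = (1/2) * 25/6 * (40 - 15)
PS = (1/2) * 25/6 * 25 = 625/12

625/12


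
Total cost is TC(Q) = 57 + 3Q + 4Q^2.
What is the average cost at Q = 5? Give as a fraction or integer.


TC(5) = 57 + 3*5 + 4*5^2
TC(5) = 57 + 15 + 100 = 172
AC = TC/Q = 172/5 = 172/5

172/5


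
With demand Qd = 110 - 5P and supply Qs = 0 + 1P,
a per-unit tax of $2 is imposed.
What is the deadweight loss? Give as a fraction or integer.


Pre-tax equilibrium quantity: Q* = 55/3
Post-tax equilibrium quantity: Q_tax = 50/3
Reduction in quantity: Q* - Q_tax = 5/3
DWL = (1/2) * tax * (Q* - Q_tax)
DWL = (1/2) * 2 * 5/3 = 5/3

5/3


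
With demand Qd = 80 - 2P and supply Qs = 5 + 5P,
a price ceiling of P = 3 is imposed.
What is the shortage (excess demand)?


At P = 3:
Qd = 80 - 2*3 = 74
Qs = 5 + 5*3 = 20
Shortage = Qd - Qs = 74 - 20 = 54

54


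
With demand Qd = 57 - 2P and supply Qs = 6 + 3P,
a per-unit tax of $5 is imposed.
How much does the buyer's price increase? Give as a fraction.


With a per-unit tax, the buyer's price increase depends on relative slopes.
Supply slope: d = 3, Demand slope: b = 2
Buyer's price increase = d * tax / (b + d)
= 3 * 5 / (2 + 3)
= 15 / 5 = 3

3


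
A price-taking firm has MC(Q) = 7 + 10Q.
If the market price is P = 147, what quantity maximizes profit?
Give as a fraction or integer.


In perfect competition, profit is maximized where P = MC.
147 = 7 + 10Q
140 = 10Q
Q* = 140/10 = 14

14
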